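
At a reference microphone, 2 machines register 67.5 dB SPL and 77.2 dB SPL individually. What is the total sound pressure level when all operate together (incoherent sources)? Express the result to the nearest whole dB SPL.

For uncorrelated sources the intensities add, so convert each level to linear form, sum, and take 10·log₁₀ of the total.
Σ 10^(L/10) = 10^(67.5/10) + 10^(77.2/10) = 5.810e+07.
L_total = 10·log₁₀(5.810e+07) = 77.64 dB SPL.

78 dB SPL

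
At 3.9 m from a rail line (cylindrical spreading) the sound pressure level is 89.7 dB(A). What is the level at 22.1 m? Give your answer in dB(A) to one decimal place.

Line-source attenuation: ΔL = 10·log₁₀(r₂/r₁) = 10·log₁₀(22.1/3.9) = 7.533 dB.
L₂ = 89.7 − 10·log₁₀(22.1/3.9) = 89.7 − 7.533 = 82.17 dB(A).

82.2 dB(A)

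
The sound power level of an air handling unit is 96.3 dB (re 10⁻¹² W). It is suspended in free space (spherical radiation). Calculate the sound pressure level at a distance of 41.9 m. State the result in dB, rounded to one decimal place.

52.9 dB

Free-field spherical radiation: L_p = L_w − 10·log₁₀(4π·r²), r = 41.9 m.
4π·r² = 2.206e+04 m², 10·log₁₀ of that is 43.436 dB.
L_p = 96.3 − 43.436 = 52.86 dB.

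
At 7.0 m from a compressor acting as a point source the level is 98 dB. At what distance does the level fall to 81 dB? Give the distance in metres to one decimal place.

49.6 m

The 17.0 dB drop corresponds to a distance ratio of 10^(17.0/20) for a point source.
r₂ = 7.0·10^((98−81)/20) = 7.0·10^(17.0/20) = 49.56 m.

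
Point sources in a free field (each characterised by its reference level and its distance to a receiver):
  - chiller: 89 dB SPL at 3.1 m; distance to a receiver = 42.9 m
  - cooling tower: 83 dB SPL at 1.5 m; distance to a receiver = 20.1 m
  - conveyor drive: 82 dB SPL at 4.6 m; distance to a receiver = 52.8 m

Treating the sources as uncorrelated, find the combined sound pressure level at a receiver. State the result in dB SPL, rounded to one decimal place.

Apply inverse-square spreading to bring every level to the receiver, then sum 10^(L/10).
chiller: 89 − 20·log₁₀(42.9/3.1) = 89 − 22.82 = 66.18 dB SPL.
cooling tower: 83 − 20·log₁₀(20.1/1.5) = 83 − 22.54 = 60.46 dB SPL.
conveyor drive: 82 − 20·log₁₀(52.8/4.6) = 82 − 21.20 = 60.80 dB SPL.
Σ 10^(L/10) = 6.462e+06 → L_total = 10·log₁₀(6.462e+06) = 68.10 dB SPL.

68.1 dB SPL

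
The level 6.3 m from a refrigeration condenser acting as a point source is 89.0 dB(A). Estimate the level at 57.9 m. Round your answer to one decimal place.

69.7 dB(A)

For a point source, L₂ = L₁ − 20·log₁₀(r₂/r₁).
L₂ = 89.0 − 20·log₁₀(57.9/6.3) = 89.0 − 19.267 = 69.73 dB(A).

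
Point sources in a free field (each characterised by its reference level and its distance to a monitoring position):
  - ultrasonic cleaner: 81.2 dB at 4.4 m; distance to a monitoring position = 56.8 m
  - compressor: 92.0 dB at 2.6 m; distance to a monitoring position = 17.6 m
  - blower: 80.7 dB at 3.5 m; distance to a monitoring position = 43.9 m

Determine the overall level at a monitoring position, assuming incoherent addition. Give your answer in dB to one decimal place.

Propagate each source to the receiver with L = L_ref − 20·log₁₀(r/r_ref), then add intensities.
ultrasonic cleaner: 81.2 − 20·log₁₀(56.8/4.4) = 81.2 − 22.22 = 58.98 dB.
compressor: 92.0 − 20·log₁₀(17.6/2.6) = 92.0 − 16.61 = 75.39 dB.
blower: 80.7 − 20·log₁₀(43.9/3.5) = 80.7 − 21.97 = 58.73 dB.
Σ 10^(L/10) = 3.613e+07 → L_total = 10·log₁₀(3.613e+07) = 75.58 dB.

75.6 dB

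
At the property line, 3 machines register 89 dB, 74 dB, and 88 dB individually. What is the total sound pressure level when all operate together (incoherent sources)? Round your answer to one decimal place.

91.6 dB

For uncorrelated sources the intensities add, so convert each level to linear form, sum, and take 10·log₁₀ of the total.
Σ 10^(L/10) = 10^(89/10) + 10^(74/10) + 10^(88/10) = 1.450e+09.
L_total = 10·log₁₀(1.450e+09) = 91.61 dB.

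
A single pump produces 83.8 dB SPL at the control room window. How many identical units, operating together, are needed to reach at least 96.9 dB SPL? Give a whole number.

21

The shortfall is 96.9 − 83.8 = 13.1 dB, and N units add 10·log₁₀ N, so need 10·log₁₀ N ≥ 13.1.
N ≥ 10^(13.1/10) = 20.417, so N = 21.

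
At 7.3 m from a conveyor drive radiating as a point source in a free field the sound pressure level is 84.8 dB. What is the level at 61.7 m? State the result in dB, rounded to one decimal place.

66.3 dB

Point-source attenuation: ΔL = 20·log₁₀(r₂/r₁) = 20·log₁₀(61.7/7.3) = 18.539 dB.
L₂ = 84.8 − 20·log₁₀(61.7/7.3) = 84.8 − 18.539 = 66.26 dB.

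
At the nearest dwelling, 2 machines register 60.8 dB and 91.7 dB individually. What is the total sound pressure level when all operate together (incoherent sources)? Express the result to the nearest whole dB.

92 dB

For uncorrelated sources the intensities add, so convert each level to linear form, sum, and take 10·log₁₀ of the total.
Σ 10^(L/10) = 10^(60.8/10) + 10^(91.7/10) = 1.480e+09.
L_total = 10·log₁₀(1.480e+09) = 91.70 dB.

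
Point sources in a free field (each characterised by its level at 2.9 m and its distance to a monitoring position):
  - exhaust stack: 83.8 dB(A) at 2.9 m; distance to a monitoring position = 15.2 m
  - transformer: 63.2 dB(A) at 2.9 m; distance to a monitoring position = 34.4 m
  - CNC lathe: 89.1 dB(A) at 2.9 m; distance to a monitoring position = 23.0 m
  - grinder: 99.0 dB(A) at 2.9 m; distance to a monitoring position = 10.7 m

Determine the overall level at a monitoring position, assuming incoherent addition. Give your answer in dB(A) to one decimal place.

87.8 dB(A)

First find each source's level at the receiver (point-source: −20·log₁₀(r/r_ref)), then combine on an intensity basis.
exhaust stack: 83.8 − 20·log₁₀(15.2/2.9) = 83.8 − 14.39 = 69.41 dB(A).
transformer: 63.2 − 20·log₁₀(34.4/2.9) = 63.2 − 21.48 = 41.72 dB(A).
CNC lathe: 89.1 − 20·log₁₀(23.0/2.9) = 89.1 − 17.99 = 71.11 dB(A).
grinder: 99.0 − 20·log₁₀(10.7/2.9) = 99.0 − 11.34 = 87.66 dB(A).
Σ 10^(L/10) = 6.052e+08 → L_total = 10·log₁₀(6.052e+08) = 87.82 dB(A).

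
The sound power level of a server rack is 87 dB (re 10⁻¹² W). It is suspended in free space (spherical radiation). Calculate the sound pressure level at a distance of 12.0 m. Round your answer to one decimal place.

L_p = L_w − 10·log₁₀(4π·r²) with r = 12.0 m.
4π·r² = 1810 m², 10·log₁₀ of that is 32.576 dB.
L_p = 87 − 32.576 = 54.42 dB.

54.4 dB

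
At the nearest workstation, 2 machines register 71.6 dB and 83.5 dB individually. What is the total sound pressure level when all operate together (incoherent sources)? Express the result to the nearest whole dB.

84 dB

For uncorrelated sources the intensities add, so convert each level to linear form, sum, and take 10·log₁₀ of the total.
Σ 10^(L/10) = 10^(71.6/10) + 10^(83.5/10) = 2.383e+08.
L_total = 10·log₁₀(2.383e+08) = 83.77 dB.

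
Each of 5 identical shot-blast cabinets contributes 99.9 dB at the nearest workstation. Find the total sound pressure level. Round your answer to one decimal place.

N identical incoherent sources raise the level by 10·log₁₀ N.
L_total = 99.9 + 10·log₁₀(5) = 99.9 + 6.990 = 106.89 dB.

106.9 dB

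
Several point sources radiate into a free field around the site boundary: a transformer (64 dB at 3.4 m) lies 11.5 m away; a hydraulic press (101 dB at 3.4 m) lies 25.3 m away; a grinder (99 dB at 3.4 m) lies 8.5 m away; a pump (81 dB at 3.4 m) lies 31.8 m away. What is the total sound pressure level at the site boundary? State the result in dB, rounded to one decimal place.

Apply inverse-square spreading to bring every level to the receiver, then sum 10^(L/10).
transformer: 64 − 20·log₁₀(11.5/3.4) = 64 − 10.58 = 53.42 dB.
hydraulic press: 101 − 20·log₁₀(25.3/3.4) = 101 − 17.43 = 83.57 dB.
grinder: 99 − 20·log₁₀(8.5/3.4) = 99 − 7.96 = 91.04 dB.
pump: 81 − 20·log₁₀(31.8/3.4) = 81 − 19.42 = 61.58 dB.
Σ 10^(L/10) = 1.500e+09 → L_total = 10·log₁₀(1.500e+09) = 91.76 dB.

91.8 dB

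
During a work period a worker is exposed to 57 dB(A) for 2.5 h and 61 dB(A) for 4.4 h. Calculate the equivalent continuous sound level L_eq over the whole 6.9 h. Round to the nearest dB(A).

60 dB(A)

Weight each interval's intensity by its duration and average over T = 6.9 h:
Σ tᵢ·10^(Lᵢ/10) = 2.5·10^(57/10) + 4.4·10^(61/10) = 6.792e+06.
L_eq = 10·log₁₀(6.792e+06/6.9) = 59.93 dB(A).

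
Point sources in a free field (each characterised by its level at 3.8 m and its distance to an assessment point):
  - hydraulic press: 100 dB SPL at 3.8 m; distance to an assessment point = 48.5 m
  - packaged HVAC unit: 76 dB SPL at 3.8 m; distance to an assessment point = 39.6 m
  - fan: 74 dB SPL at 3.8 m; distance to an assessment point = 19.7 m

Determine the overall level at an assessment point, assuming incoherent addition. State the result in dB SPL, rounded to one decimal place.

First find each source's level at the receiver (point-source: −20·log₁₀(r/r_ref)), then combine on an intensity basis.
hydraulic press: 100 − 20·log₁₀(48.5/3.8) = 100 − 22.12 = 77.88 dB SPL.
packaged HVAC unit: 76 − 20·log₁₀(39.6/3.8) = 76 − 20.36 = 55.64 dB SPL.
fan: 74 − 20·log₁₀(19.7/3.8) = 74 − 14.29 = 59.71 dB SPL.
Σ 10^(L/10) = 6.269e+07 → L_total = 10·log₁₀(6.269e+07) = 77.97 dB SPL.

78.0 dB SPL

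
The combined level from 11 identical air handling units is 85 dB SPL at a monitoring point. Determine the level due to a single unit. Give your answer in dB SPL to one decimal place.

74.6 dB SPL

11 equal contributions raise the level by 10·log₁₀ 11 = 10.414 dB, so each unit alone gives 85 − 10.414.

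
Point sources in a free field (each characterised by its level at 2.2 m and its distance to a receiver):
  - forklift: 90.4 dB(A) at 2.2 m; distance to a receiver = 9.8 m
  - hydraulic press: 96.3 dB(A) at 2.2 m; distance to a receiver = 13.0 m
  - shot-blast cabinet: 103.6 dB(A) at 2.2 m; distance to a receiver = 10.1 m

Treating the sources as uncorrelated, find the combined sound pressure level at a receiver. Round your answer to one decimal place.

91.0 dB(A)

First find each source's level at the receiver (point-source: −20·log₁₀(r/r_ref)), then combine on an intensity basis.
forklift: 90.4 − 20·log₁₀(9.8/2.2) = 90.4 − 12.98 = 77.42 dB(A).
hydraulic press: 96.3 − 20·log₁₀(13.0/2.2) = 96.3 − 15.43 = 80.87 dB(A).
shot-blast cabinet: 103.6 − 20·log₁₀(10.1/2.2) = 103.6 − 13.24 = 90.36 dB(A).
Σ 10^(L/10) = 1.264e+09 → L_total = 10·log₁₀(1.264e+09) = 91.02 dB(A).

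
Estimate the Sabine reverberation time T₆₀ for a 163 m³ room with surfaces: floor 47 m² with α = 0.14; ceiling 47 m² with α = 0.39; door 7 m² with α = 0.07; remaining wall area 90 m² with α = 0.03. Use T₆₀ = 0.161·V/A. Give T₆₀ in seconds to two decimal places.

0.93 s

Total absorption A = 47·0.14 + 47·0.39 + 7·0.07 + 90·0.03 = 28.10 m² sabins.
T₆₀ = 0.161 × 163 / 28.10 = 0.934 s.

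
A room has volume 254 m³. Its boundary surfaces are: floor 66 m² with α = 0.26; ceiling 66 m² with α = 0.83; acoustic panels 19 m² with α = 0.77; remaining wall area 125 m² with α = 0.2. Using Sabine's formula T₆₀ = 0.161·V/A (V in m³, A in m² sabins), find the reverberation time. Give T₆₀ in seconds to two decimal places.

0.37 s

A = Σ Sᵢαᵢ = 66·0.26 + 66·0.83 + 19·0.77 + 125·0.2 = 111.57 m².
T₆₀ = 0.161 × 254 / 111.57 = 0.367 s.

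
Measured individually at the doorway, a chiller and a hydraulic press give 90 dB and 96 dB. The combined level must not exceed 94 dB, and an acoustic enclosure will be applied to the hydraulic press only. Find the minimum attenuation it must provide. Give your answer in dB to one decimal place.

The untreated sources together contribute 10^(90/10) = 1.000e+09, i.e. 90.00 dB.
The limit corresponds to 10^(94/10) = 2.512e+09; subtracting the fixed part leaves 1.512e+09 for the hydraulic press, i.e. 91.80 dB.
Required insertion loss = 96 − 91.80 = 4.20 dB.

4.2 dB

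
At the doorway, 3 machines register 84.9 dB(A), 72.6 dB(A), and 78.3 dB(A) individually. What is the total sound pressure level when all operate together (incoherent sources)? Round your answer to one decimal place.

For uncorrelated sources the intensities add, so convert each level to linear form, sum, and take 10·log₁₀ of the total.
Σ 10^(L/10) = 10^(84.9/10) + 10^(72.6/10) + 10^(78.3/10) = 3.948e+08.
L_total = 10·log₁₀(3.948e+08) = 85.96 dB(A).

86.0 dB(A)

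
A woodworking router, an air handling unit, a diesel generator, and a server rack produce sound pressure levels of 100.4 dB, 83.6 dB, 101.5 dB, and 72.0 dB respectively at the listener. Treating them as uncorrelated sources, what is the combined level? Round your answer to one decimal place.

104.0 dB

For uncorrelated sources the intensities add, so convert each level to linear form, sum, and take 10·log₁₀ of the total.
Σ 10^(L/10) = 10^(100.4/10) + 10^(83.6/10) + 10^(101.5/10) + 10^(72.0/10) = 2.534e+10.
L_total = 10·log₁₀(2.534e+10) = 104.04 dB.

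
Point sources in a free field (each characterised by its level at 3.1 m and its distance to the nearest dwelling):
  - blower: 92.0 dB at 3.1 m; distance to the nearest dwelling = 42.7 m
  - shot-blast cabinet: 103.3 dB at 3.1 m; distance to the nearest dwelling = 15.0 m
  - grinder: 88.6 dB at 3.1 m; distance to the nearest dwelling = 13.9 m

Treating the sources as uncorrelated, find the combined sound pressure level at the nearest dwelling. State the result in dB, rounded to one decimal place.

Apply inverse-square spreading to bring every level to the receiver, then sum 10^(L/10).
blower: 92.0 − 20·log₁₀(42.7/3.1) = 92.0 − 22.78 = 69.22 dB.
shot-blast cabinet: 103.3 − 20·log₁₀(15.0/3.1) = 103.3 − 13.69 = 89.61 dB.
grinder: 88.6 − 20·log₁₀(13.9/3.1) = 88.6 − 13.03 = 75.57 dB.
Σ 10^(L/10) = 9.575e+08 → L_total = 10·log₁₀(9.575e+08) = 89.81 dB.

89.8 dB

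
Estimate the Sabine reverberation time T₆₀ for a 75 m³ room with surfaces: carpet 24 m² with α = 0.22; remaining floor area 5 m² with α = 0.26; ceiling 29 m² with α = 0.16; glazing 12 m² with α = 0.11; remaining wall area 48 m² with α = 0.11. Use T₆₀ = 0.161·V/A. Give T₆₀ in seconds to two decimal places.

Total absorption A = 24·0.22 + 5·0.26 + 29·0.16 + 12·0.11 + 48·0.11 = 17.82 m² sabins.
T₆₀ = 0.161·V/A = 0.161·75/17.82 = 0.678 s.

0.68 s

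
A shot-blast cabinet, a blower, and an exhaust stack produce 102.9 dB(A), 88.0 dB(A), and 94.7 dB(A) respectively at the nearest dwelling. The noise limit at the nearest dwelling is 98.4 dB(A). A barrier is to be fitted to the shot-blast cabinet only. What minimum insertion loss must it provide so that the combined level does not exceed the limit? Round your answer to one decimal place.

Fixed contribution from the other sources: Σ 10^(L/10) = 10^(88.0/10) + 10^(94.7/10) = 3.582e+09 (95.54 dB(A)).
To meet 98.4 dB(A) overall, the treated shot-blast cabinet may contribute at most 10^(98.4/10) − 3.582e+09 = 3.336e+09, i.e. 95.23 dB(A).
Required insertion loss = 102.9 − 95.23 = 7.67 dB.

7.7 dB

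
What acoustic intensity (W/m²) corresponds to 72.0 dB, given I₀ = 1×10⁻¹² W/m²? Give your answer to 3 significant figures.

1.58e-05 W/m²

I = I₀·10^(L/10) = 10⁻¹² × 10^(72.0/10) = 10^(-4.800).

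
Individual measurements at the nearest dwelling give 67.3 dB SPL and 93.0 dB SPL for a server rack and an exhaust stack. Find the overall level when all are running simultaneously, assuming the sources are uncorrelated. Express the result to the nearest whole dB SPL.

93 dB SPL

Incoherent sources combine by intensity addition: L_total = 10·log₁₀(Σ 10^(L_i/10)).
Σ 10^(L/10) = 10^(67.3/10) + 10^(93.0/10) = 2.001e+09.
L_total = 10·log₁₀(2.001e+09) = 93.01 dB SPL.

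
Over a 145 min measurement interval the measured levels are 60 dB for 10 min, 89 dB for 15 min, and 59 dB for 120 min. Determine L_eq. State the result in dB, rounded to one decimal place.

Weight each interval's intensity by its duration and average over T = 145 min:
Σ tᵢ·10^(Lᵢ/10) = 10·10^(60/10) + 15·10^(89/10) + 120·10^(59/10) = 1.202e+10.
L_eq = 10·log₁₀(1.202e+10/145) = 79.19 dB.

79.2 dB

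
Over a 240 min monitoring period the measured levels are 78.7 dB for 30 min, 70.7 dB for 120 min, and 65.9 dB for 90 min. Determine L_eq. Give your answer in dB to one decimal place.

L_eq = 10·log₁₀[(1/T)·Σ tᵢ·10^(Lᵢ/10)] with T = 240 min.
Σ tᵢ·10^(Lᵢ/10) = 30·10^(78.7/10) + 120·10^(70.7/10) + 90·10^(65.9/10) = 3.984e+09.
L_eq = 10·log₁₀(3.984e+09/240) = 72.20 dB.

72.2 dB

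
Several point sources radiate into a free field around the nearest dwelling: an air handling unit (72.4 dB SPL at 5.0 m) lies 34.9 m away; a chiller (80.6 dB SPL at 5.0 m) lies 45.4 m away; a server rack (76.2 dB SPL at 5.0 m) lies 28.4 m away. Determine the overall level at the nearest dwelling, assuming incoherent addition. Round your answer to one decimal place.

First find each source's level at the receiver (point-source: −20·log₁₀(r/r_ref)), then combine on an intensity basis.
air handling unit: 72.4 − 20·log₁₀(34.9/5.0) = 72.4 − 16.88 = 55.52 dB SPL.
chiller: 80.6 − 20·log₁₀(45.4/5.0) = 80.6 − 19.16 = 61.44 dB SPL.
server rack: 76.2 − 20·log₁₀(28.4/5.0) = 76.2 − 15.09 = 61.11 dB SPL.
Σ 10^(L/10) = 3.041e+06 → L_total = 10·log₁₀(3.041e+06) = 64.83 dB SPL.

64.8 dB SPL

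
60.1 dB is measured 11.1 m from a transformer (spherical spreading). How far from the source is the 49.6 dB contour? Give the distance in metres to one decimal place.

For a point source L₁ − L₂ = 20·log₁₀(r₂/r₁), so r₂ = r₁·10^((L₁−L₂)/20).
r₂ = 11.1·10^((60.1−49.6)/20) = 11.1·10^(10.5/20) = 37.18 m.

37.2 m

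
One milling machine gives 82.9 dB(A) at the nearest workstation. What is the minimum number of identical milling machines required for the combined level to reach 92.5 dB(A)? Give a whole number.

Need L₁ + 10·log₁₀ N ≥ 92.5, i.e. log₁₀ N ≥ 0.96.
N ≥ 10^(9.6/10) = 9.120, so N = 10.

10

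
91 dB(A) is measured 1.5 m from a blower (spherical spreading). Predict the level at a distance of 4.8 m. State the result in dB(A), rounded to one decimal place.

80.9 dB(A)

Spherical spreading from a point source gives a 20·log₁₀(r₂/r₁) drop.
L₂ = 91 − 20·log₁₀(4.8/1.5) = 91 − 10.103 = 80.90 dB(A).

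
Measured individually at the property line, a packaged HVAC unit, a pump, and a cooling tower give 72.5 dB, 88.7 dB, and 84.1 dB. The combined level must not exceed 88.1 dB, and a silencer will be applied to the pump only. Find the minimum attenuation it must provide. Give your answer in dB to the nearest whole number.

Everything except the pump sums to 10^(72.5/10) + 10^(84.1/10) = 2.748e+08 in linear terms, 84.39 dB.
The limit corresponds to 10^(88.1/10) = 6.457e+08; subtracting the fixed part leaves 3.708e+08 for the pump, i.e. 85.69 dB.
Required insertion loss = 88.7 − 85.69 = 3.01 dB.

3 dB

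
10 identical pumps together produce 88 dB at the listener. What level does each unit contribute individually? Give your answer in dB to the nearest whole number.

78 dB

Dividing the total intensity by 10 lowers the level by 10·log₁₀ 10 = 10.000 dB: L₁ = 88 − 10.000.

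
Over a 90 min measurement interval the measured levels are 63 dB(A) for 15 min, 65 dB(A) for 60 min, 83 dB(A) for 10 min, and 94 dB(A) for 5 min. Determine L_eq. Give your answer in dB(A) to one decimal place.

Weight each interval's intensity by its duration and average over T = 90 min:
Σ tᵢ·10^(Lᵢ/10) = 15·10^(63/10) + 60·10^(65/10) + 10·10^(83/10) + 5·10^(94/10) = 1.477e+10.
L_eq = 10·log₁₀(1.477e+10/90) = 82.15 dB(A).

82.2 dB(A)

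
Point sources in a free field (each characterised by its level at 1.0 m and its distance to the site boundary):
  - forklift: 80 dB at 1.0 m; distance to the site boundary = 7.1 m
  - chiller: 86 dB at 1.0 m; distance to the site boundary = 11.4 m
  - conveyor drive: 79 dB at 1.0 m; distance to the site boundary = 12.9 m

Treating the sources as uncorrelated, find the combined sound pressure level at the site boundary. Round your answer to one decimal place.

67.4 dB

Apply inverse-square spreading to bring every level to the receiver, then sum 10^(L/10).
forklift: 80 − 20·log₁₀(7.1/1.0) = 80 − 17.03 = 62.97 dB.
chiller: 86 − 20·log₁₀(11.4/1.0) = 86 − 21.14 = 64.86 dB.
conveyor drive: 79 − 20·log₁₀(12.9/1.0) = 79 − 22.21 = 56.79 dB.
Σ 10^(L/10) = 5.524e+06 → L_total = 10·log₁₀(5.524e+06) = 67.42 dB.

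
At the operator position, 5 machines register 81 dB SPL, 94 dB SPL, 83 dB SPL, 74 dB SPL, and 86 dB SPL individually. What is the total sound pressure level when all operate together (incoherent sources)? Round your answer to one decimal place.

Incoherent sources combine by intensity addition: L_total = 10·log₁₀(Σ 10^(L_i/10)).
Σ 10^(L/10) = 10^(81/10) + 10^(94/10) + 10^(83/10) + 10^(74/10) + 10^(86/10) = 3.261e+09.
L_total = 10·log₁₀(3.261e+09) = 95.13 dB SPL.

95.1 dB SPL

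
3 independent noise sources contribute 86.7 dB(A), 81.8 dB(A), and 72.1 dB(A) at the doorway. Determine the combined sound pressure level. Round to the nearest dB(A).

88 dB(A)

Incoherent sources combine by intensity addition: L_total = 10·log₁₀(Σ 10^(L_i/10)).
Σ 10^(L/10) = 10^(86.7/10) + 10^(81.8/10) + 10^(72.1/10) = 6.353e+08.
L_total = 10·log₁₀(6.353e+08) = 88.03 dB(A).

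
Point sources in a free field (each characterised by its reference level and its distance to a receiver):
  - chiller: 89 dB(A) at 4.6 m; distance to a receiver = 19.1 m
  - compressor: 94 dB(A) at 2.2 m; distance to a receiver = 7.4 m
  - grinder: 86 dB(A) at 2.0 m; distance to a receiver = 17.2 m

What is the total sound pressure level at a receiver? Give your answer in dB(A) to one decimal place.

Apply inverse-square spreading to bring every level to the receiver, then sum 10^(L/10).
chiller: 89 − 20·log₁₀(19.1/4.6) = 89 − 12.37 = 76.63 dB(A).
compressor: 94 − 20·log₁₀(7.4/2.2) = 94 − 10.54 = 83.46 dB(A).
grinder: 86 − 20·log₁₀(17.2/2.0) = 86 − 18.69 = 67.31 dB(A).
Σ 10^(L/10) = 2.735e+08 → L_total = 10·log₁₀(2.735e+08) = 84.37 dB(A).

84.4 dB(A)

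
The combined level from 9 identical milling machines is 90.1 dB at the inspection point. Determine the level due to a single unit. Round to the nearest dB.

81 dB

For N identical incoherent sources L_total = L₁ + 10·log₁₀ N, so L₁ = 90.1 − 10·log₁₀(9) = 90.1 − 9.542.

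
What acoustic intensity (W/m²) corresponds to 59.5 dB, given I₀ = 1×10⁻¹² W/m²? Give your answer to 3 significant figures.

8.91e-07 W/m²

L = 10·log₁₀(I/I₀) ⇒ I = I₀·10^(L/10) = 10⁻¹² × 10^5.95.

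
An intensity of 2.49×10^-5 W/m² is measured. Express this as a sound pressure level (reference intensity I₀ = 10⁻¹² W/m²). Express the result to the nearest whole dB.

74 dB

I/I₀ = 2.49×10^-5/10⁻¹² = 2.49×10^7, and L = 10·log₁₀(I/I₀).
L = 10·(0.3962 + 7) = 73.96 dB.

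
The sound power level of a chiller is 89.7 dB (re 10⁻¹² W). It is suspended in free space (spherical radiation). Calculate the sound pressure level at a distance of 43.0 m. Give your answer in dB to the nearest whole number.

Free-field spherical radiation: L_p = L_w − 10·log₁₀(4π·r²), r = 43.0 m.
4π·r² = 2.324e+04 m², 10·log₁₀ of that is 43.661 dB.
L_p = 89.7 − 43.661 = 46.04 dB.

46 dB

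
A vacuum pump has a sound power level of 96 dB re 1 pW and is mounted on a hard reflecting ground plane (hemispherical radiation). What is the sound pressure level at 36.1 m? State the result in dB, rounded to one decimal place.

56.9 dB

L_p = L_w − 10·log₁₀(2π·r²) with r = 36.1 m.
2π·r² = 8188 m², 10·log₁₀ of that is 39.132 dB.
L_p = 96 − 39.132 = 56.87 dB.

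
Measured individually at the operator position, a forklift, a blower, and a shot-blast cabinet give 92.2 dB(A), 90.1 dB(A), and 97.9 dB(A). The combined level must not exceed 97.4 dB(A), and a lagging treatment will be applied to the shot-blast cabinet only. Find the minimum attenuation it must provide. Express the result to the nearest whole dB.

The untreated sources together contribute 10^(92.2/10) + 10^(90.1/10) = 2.683e+09, i.e. 94.29 dB(A).
The limit corresponds to 10^(97.4/10) = 5.495e+09; subtracting the fixed part leaves 2.813e+09 for the shot-blast cabinet, i.e. 94.49 dB(A).
So the shot-blast cabinet must be reduced from 97.9 to 94.49 dB(A): IL = 3.41 dB.

3 dB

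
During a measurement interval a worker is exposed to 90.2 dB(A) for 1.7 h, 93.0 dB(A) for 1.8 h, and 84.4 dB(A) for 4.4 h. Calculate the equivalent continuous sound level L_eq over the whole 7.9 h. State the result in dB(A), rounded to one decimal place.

89.2 dB(A)

L_eq = 10·log₁₀[(1/T)·Σ tᵢ·10^(Lᵢ/10)] with T = 7.9 h.
Σ tᵢ·10^(Lᵢ/10) = 1.7·10^(90.2/10) + 1.8·10^(93.0/10) + 4.4·10^(84.4/10) = 6.583e+09.
L_eq = 10·log₁₀(6.583e+09/7.9) = 89.21 dB(A).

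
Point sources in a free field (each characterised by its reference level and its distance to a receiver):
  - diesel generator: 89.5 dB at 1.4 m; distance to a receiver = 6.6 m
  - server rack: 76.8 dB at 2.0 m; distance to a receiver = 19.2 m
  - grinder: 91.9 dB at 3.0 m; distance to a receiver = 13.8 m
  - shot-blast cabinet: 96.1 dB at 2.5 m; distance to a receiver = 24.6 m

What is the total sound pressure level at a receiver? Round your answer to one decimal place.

81.9 dB

First find each source's level at the receiver (point-source: −20·log₁₀(r/r_ref)), then combine on an intensity basis.
diesel generator: 89.5 − 20·log₁₀(6.6/1.4) = 89.5 − 13.47 = 76.03 dB.
server rack: 76.8 − 20·log₁₀(19.2/2.0) = 76.8 − 19.65 = 57.15 dB.
grinder: 91.9 − 20·log₁₀(13.8/3.0) = 91.9 − 13.26 = 78.64 dB.
shot-blast cabinet: 96.1 − 20·log₁₀(24.6/2.5) = 96.1 − 19.86 = 76.24 dB.
Σ 10^(L/10) = 1.559e+08 → L_total = 10·log₁₀(1.559e+08) = 81.93 dB.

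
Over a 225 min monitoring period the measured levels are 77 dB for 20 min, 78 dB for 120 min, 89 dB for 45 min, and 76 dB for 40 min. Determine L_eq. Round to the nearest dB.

83 dB

L_eq = 10·log₁₀[(1/T)·Σ tᵢ·10^(Lᵢ/10)] with T = 225 min.
Σ tᵢ·10^(Lᵢ/10) = 20·10^(77/10) + 120·10^(78/10) + 45·10^(89/10) + 40·10^(76/10) = 4.591e+10.
L_eq = 10·log₁₀(4.591e+10/225) = 83.10 dB.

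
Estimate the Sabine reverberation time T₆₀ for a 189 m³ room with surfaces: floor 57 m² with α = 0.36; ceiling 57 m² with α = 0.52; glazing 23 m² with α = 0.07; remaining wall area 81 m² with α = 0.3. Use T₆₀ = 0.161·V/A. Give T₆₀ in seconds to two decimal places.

0.40 s

A = Σ Sᵢαᵢ = 57·0.36 + 57·0.52 + 23·0.07 + 81·0.3 = 76.07 m².
T₆₀ = 0.161 × 189 / 76.07 = 0.400 s.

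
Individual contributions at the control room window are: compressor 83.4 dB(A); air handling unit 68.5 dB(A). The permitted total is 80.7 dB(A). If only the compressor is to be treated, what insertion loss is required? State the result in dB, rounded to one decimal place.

3.0 dB

Everything except the compressor sums to 10^(68.5/10) = 7.079e+06 in linear terms, 68.50 dB(A).
The limit corresponds to 10^(80.7/10) = 1.175e+08; subtracting the fixed part leaves 1.104e+08 for the compressor, i.e. 80.43 dB(A).
Required insertion loss = 83.4 − 80.43 = 2.97 dB.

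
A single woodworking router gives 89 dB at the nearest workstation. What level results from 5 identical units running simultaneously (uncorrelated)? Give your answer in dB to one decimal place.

96.0 dB

With 5 equal, uncorrelated contributions the intensity is 5× that of one unit, giving a rise of 10·log₁₀ 5.
L_total = 89 + 10·log₁₀(5) = 89 + 6.990 = 95.99 dB.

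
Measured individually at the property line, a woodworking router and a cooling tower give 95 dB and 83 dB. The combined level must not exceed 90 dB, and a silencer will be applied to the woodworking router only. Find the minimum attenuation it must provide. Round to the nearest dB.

Fixed contribution from the other source: Σ 10^(L/10) = 10^(83/10) = 1.995e+08 (83.00 dB).
To meet 90 dB overall, the treated woodworking router may contribute at most 10^(90/10) − 1.995e+08 = 8.005e+08, i.e. 89.03 dB.
Required insertion loss = 95 − 89.03 = 5.97 dB.

6 dB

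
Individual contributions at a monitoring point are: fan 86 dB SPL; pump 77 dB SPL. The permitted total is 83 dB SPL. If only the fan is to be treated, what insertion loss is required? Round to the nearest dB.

Fixed contribution from the other source: Σ 10^(L/10) = 10^(77/10) = 5.012e+07 (77.00 dB SPL).
To meet 83 dB SPL overall, the treated fan may contribute at most 10^(83/10) − 5.012e+07 = 1.494e+08, i.e. 81.74 dB SPL.
Required insertion loss = 86 − 81.74 = 4.26 dB.

4 dB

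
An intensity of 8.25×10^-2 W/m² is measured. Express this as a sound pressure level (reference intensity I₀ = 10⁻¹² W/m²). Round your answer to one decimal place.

109.2 dB

I/I₀ = 8.25×10^-2/10⁻¹² = 8.25×10^10, and L = 10·log₁₀(I/I₀).
L = 10·(0.9165 + 10) = 109.16 dB.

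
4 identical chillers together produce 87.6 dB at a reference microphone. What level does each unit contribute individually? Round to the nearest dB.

For N identical incoherent sources L_total = L₁ + 10·log₁₀ N, so L₁ = 87.6 − 10·log₁₀(4) = 87.6 − 6.021.

82 dB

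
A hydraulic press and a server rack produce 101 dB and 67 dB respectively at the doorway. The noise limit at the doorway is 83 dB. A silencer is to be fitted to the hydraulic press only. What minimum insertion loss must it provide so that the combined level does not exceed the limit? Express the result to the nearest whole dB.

The untreated sources together contribute 10^(67/10) = 5.012e+06, i.e. 67.00 dB.
To meet 83 dB overall, the treated hydraulic press may contribute at most 10^(83/10) − 5.012e+06 = 1.945e+08, i.e. 82.89 dB.
Required insertion loss = 101 − 82.89 = 18.11 dB.

18 dB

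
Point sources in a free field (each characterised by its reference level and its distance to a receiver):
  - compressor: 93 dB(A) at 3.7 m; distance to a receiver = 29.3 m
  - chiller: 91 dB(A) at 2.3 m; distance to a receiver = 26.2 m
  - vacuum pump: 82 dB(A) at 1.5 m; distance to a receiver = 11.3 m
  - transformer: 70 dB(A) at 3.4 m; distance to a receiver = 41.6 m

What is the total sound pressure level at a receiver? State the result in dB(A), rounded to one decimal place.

Propagate each source to the receiver with L = L_ref − 20·log₁₀(r/r_ref), then add intensities.
compressor: 93 − 20·log₁₀(29.3/3.7) = 93 − 17.97 = 75.03 dB(A).
chiller: 91 − 20·log₁₀(26.2/2.3) = 91 − 21.13 = 69.87 dB(A).
vacuum pump: 82 − 20·log₁₀(11.3/1.5) = 82 − 17.54 = 64.46 dB(A).
transformer: 70 − 20·log₁₀(41.6/3.4) = 70 − 21.75 = 48.25 dB(A).
Σ 10^(L/10) = 4.438e+07 → L_total = 10·log₁₀(4.438e+07) = 76.47 dB(A).

76.5 dB(A)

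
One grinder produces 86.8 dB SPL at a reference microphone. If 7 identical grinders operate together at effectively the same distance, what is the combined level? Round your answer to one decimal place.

With 7 equal, uncorrelated contributions the intensity is 7× that of one unit, giving a rise of 10·log₁₀ 7.
L_total = 86.8 + 10·log₁₀(7) = 86.8 + 8.451 = 95.25 dB SPL.

95.3 dB SPL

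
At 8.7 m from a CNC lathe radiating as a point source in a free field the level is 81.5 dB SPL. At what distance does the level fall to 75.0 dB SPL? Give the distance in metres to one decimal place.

18.4 m

Point-source spreading drops the level by 20·log₁₀(r₂/r₁); inverting, r₂/r₁ = 10^(ΔL/20).
r₂ = 8.7·10^((81.5−75.0)/20) = 8.7·10^(6.5/20) = 18.39 m.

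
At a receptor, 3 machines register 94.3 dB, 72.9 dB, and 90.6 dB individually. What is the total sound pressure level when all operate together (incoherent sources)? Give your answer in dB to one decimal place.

95.9 dB

For uncorrelated sources the intensities add, so convert each level to linear form, sum, and take 10·log₁₀ of the total.
Σ 10^(L/10) = 10^(94.3/10) + 10^(72.9/10) + 10^(90.6/10) = 3.859e+09.
L_total = 10·log₁₀(3.859e+09) = 95.86 dB.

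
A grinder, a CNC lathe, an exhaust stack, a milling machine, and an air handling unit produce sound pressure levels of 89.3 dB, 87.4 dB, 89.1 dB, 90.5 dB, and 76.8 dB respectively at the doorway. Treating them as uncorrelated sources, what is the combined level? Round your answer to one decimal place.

95.3 dB

Incoherent sources combine by intensity addition: L_total = 10·log₁₀(Σ 10^(L_i/10)).
Σ 10^(L/10) = 10^(89.3/10) + 10^(87.4/10) + 10^(89.1/10) + 10^(90.5/10) + 10^(76.8/10) = 3.383e+09.
L_total = 10·log₁₀(3.383e+09) = 95.29 dB.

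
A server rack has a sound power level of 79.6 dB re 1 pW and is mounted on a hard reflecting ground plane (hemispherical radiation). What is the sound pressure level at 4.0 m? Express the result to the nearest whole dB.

60 dB

L_p = L_w − 10·log₁₀(2π·r²) with r = 4.0 m.
2π·r² = 100.5 m², 10·log₁₀ of that is 20.023 dB.
L_p = 79.6 − 20.023 = 59.58 dB.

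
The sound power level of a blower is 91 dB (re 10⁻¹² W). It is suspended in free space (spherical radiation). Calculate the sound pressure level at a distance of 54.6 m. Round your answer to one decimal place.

45.3 dB

L_p = L_w − 10·log₁₀(4π·r²) with r = 54.6 m.
4π·r² = 3.746e+04 m², 10·log₁₀ of that is 45.736 dB.
L_p = 91 − 45.736 = 45.26 dB.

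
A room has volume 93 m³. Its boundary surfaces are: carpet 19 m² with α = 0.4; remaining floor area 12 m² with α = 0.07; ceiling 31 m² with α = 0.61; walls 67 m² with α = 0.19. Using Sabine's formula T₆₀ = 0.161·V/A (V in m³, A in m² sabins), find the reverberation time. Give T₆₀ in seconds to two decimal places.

0.37 s

A = Σ Sᵢαᵢ = 19·0.4 + 12·0.07 + 31·0.61 + 67·0.19 = 40.08 m².
T₆₀ = 0.161·V/A = 0.161·93/40.08 = 0.374 s.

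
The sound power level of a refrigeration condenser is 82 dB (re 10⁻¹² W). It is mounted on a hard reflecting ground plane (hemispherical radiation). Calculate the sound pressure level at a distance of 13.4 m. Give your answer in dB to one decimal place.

The power spreads over a hemisphere of area 2π·r², so L_p = L_w − 10·log₁₀(2π·r²).
2π·r² = 1128 m², 10·log₁₀ of that is 30.524 dB.
L_p = 82 − 30.524 = 51.48 dB.

51.5 dB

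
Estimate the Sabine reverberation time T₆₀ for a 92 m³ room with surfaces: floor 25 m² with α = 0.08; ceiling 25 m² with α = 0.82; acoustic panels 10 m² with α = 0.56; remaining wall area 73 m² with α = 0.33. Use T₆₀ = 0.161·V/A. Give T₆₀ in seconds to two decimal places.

0.28 s

Summing Sᵢαᵢ: 25·0.08 + 25·0.82 + 10·0.56 + 73·0.33 = 52.19 m².
T₆₀ = 0.161 × 92 / 52.19 = 0.284 s.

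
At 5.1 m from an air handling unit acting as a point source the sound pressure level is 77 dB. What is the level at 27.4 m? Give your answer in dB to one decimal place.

62.4 dB

Spherical spreading from a point source gives a 20·log₁₀(r₂/r₁) drop.
L₂ = 77 − 20·log₁₀(27.4/5.1) = 77 − 14.604 = 62.40 dB.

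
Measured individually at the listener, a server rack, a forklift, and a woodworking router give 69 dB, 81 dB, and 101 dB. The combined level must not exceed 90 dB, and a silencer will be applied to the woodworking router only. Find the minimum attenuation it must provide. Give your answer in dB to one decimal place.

11.6 dB

Everything except the woodworking router sums to 10^(69/10) + 10^(81/10) = 1.338e+08 in linear terms, 81.27 dB.
The limit corresponds to 10^(90/10) = 1.000e+09; subtracting the fixed part leaves 8.662e+08 for the woodworking router, i.e. 89.38 dB.
So the woodworking router must be reduced from 101 to 89.38 dB: IL = 11.62 dB.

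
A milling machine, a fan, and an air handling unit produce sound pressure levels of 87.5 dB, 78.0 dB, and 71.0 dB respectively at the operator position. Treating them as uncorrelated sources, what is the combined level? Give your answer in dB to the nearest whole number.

Incoherent sources combine by intensity addition: L_total = 10·log₁₀(Σ 10^(L_i/10)).
Σ 10^(L/10) = 10^(87.5/10) + 10^(78.0/10) + 10^(71.0/10) = 6.380e+08.
L_total = 10·log₁₀(6.380e+08) = 88.05 dB.

88 dB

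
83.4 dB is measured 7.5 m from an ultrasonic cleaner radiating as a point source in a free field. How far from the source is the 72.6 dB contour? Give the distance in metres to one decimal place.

26.0 m

Point-source spreading drops the level by 20·log₁₀(r₂/r₁); inverting, r₂/r₁ = 10^(ΔL/20).
r₂ = 7.5·10^((83.4−72.6)/20) = 7.5·10^(10.8/20) = 26.01 m.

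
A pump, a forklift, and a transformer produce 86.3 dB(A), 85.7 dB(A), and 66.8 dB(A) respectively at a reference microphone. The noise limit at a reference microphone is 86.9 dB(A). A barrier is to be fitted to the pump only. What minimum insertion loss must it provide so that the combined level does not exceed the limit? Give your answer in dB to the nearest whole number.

6 dB

Fixed contribution from the other sources: Σ 10^(L/10) = 10^(85.7/10) + 10^(66.8/10) = 3.763e+08 (85.76 dB(A)).
To meet 86.9 dB(A) overall, the treated pump may contribute at most 10^(86.9/10) − 3.763e+08 = 1.135e+08, i.e. 80.55 dB(A).
Required insertion loss = 86.3 − 80.55 = 5.75 dB.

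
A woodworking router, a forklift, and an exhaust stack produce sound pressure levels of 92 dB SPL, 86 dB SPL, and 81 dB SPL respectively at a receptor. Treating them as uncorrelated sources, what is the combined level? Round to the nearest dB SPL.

93 dB SPL

Incoherent sources combine by intensity addition: L_total = 10·log₁₀(Σ 10^(L_i/10)).
Σ 10^(L/10) = 10^(92/10) + 10^(86/10) + 10^(81/10) = 2.109e+09.
L_total = 10·log₁₀(2.109e+09) = 93.24 dB SPL.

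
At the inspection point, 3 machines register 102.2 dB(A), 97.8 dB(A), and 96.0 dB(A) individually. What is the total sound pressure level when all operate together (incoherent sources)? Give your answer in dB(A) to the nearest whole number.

For uncorrelated sources the intensities add, so convert each level to linear form, sum, and take 10·log₁₀ of the total.
Σ 10^(L/10) = 10^(102.2/10) + 10^(97.8/10) + 10^(96.0/10) = 2.660e+10.
L_total = 10·log₁₀(2.660e+10) = 104.25 dB(A).

104 dB(A)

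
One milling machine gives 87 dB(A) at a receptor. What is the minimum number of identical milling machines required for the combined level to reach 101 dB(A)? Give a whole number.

The shortfall is 101 − 87 = 14.0 dB, and N units add 10·log₁₀ N, so need 10·log₁₀ N ≥ 14.0.
N ≥ 10^(14.0/10) = 25.119, so N = 26.

26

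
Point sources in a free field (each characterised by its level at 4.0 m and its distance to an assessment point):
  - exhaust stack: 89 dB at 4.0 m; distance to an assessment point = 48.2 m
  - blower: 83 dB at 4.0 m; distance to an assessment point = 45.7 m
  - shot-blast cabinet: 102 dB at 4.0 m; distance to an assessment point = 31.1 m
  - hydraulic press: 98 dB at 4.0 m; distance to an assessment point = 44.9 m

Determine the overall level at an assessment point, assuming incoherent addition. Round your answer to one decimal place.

First find each source's level at the receiver (point-source: −20·log₁₀(r/r_ref)), then combine on an intensity basis.
exhaust stack: 89 − 20·log₁₀(48.2/4.0) = 89 − 21.62 = 67.38 dB.
blower: 83 − 20·log₁₀(45.7/4.0) = 83 − 21.16 = 61.84 dB.
shot-blast cabinet: 102 − 20·log₁₀(31.1/4.0) = 102 − 17.81 = 84.19 dB.
hydraulic press: 98 − 20·log₁₀(44.9/4.0) = 98 − 21.00 = 77.00 dB.
Σ 10^(L/10) = 3.193e+08 → L_total = 10·log₁₀(3.193e+08) = 85.04 dB.

85.0 dB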